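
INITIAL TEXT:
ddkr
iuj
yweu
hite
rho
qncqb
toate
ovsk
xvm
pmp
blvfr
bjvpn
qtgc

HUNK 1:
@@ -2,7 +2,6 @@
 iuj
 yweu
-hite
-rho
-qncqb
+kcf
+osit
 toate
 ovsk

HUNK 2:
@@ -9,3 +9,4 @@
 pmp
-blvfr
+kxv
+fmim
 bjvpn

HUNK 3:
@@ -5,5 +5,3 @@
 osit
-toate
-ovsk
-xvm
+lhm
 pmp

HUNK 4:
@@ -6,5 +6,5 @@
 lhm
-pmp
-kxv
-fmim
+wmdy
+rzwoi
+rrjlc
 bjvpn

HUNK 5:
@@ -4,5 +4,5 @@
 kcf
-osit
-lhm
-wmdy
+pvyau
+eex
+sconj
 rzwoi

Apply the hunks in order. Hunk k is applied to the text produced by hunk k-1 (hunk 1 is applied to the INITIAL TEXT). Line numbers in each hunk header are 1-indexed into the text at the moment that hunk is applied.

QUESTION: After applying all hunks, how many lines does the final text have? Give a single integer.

Hunk 1: at line 2 remove [hite,rho,qncqb] add [kcf,osit] -> 12 lines: ddkr iuj yweu kcf osit toate ovsk xvm pmp blvfr bjvpn qtgc
Hunk 2: at line 9 remove [blvfr] add [kxv,fmim] -> 13 lines: ddkr iuj yweu kcf osit toate ovsk xvm pmp kxv fmim bjvpn qtgc
Hunk 3: at line 5 remove [toate,ovsk,xvm] add [lhm] -> 11 lines: ddkr iuj yweu kcf osit lhm pmp kxv fmim bjvpn qtgc
Hunk 4: at line 6 remove [pmp,kxv,fmim] add [wmdy,rzwoi,rrjlc] -> 11 lines: ddkr iuj yweu kcf osit lhm wmdy rzwoi rrjlc bjvpn qtgc
Hunk 5: at line 4 remove [osit,lhm,wmdy] add [pvyau,eex,sconj] -> 11 lines: ddkr iuj yweu kcf pvyau eex sconj rzwoi rrjlc bjvpn qtgc
Final line count: 11

Answer: 11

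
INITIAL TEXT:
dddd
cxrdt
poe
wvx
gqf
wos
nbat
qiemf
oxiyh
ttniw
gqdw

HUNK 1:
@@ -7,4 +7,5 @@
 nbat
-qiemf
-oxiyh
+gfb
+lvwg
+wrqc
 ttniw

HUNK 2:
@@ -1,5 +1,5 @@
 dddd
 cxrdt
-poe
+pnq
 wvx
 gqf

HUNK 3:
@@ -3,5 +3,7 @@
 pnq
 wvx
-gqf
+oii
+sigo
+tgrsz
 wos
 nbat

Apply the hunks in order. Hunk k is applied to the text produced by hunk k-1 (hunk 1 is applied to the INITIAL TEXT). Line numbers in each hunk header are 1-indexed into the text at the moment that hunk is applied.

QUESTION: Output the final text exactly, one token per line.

Hunk 1: at line 7 remove [qiemf,oxiyh] add [gfb,lvwg,wrqc] -> 12 lines: dddd cxrdt poe wvx gqf wos nbat gfb lvwg wrqc ttniw gqdw
Hunk 2: at line 1 remove [poe] add [pnq] -> 12 lines: dddd cxrdt pnq wvx gqf wos nbat gfb lvwg wrqc ttniw gqdw
Hunk 3: at line 3 remove [gqf] add [oii,sigo,tgrsz] -> 14 lines: dddd cxrdt pnq wvx oii sigo tgrsz wos nbat gfb lvwg wrqc ttniw gqdw

Answer: dddd
cxrdt
pnq
wvx
oii
sigo
tgrsz
wos
nbat
gfb
lvwg
wrqc
ttniw
gqdw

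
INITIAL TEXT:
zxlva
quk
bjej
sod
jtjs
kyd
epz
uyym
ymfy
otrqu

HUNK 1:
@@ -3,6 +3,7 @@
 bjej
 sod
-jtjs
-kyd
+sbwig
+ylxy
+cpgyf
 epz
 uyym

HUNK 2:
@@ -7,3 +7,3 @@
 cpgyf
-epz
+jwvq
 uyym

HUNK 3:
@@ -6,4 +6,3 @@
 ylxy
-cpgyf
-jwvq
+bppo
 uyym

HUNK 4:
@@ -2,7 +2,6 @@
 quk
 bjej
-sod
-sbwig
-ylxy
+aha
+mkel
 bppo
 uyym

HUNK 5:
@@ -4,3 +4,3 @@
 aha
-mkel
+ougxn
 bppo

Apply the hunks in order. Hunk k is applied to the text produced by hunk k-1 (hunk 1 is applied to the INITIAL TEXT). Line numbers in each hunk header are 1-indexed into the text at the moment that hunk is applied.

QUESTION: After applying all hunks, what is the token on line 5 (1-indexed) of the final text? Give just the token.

Hunk 1: at line 3 remove [jtjs,kyd] add [sbwig,ylxy,cpgyf] -> 11 lines: zxlva quk bjej sod sbwig ylxy cpgyf epz uyym ymfy otrqu
Hunk 2: at line 7 remove [epz] add [jwvq] -> 11 lines: zxlva quk bjej sod sbwig ylxy cpgyf jwvq uyym ymfy otrqu
Hunk 3: at line 6 remove [cpgyf,jwvq] add [bppo] -> 10 lines: zxlva quk bjej sod sbwig ylxy bppo uyym ymfy otrqu
Hunk 4: at line 2 remove [sod,sbwig,ylxy] add [aha,mkel] -> 9 lines: zxlva quk bjej aha mkel bppo uyym ymfy otrqu
Hunk 5: at line 4 remove [mkel] add [ougxn] -> 9 lines: zxlva quk bjej aha ougxn bppo uyym ymfy otrqu
Final line 5: ougxn

Answer: ougxn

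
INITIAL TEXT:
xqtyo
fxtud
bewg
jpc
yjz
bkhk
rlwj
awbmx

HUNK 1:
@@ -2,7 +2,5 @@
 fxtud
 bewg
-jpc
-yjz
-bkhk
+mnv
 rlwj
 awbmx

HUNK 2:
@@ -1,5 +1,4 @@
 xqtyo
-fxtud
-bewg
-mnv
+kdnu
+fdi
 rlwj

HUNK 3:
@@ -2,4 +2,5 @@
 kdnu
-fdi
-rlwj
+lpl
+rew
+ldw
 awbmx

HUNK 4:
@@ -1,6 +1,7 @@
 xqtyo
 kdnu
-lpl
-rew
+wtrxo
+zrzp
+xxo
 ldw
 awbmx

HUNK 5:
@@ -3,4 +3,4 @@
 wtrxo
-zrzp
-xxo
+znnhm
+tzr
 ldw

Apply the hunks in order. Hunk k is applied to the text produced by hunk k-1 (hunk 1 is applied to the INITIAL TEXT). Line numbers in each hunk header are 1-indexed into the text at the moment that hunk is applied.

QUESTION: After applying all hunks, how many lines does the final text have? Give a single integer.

Answer: 7

Derivation:
Hunk 1: at line 2 remove [jpc,yjz,bkhk] add [mnv] -> 6 lines: xqtyo fxtud bewg mnv rlwj awbmx
Hunk 2: at line 1 remove [fxtud,bewg,mnv] add [kdnu,fdi] -> 5 lines: xqtyo kdnu fdi rlwj awbmx
Hunk 3: at line 2 remove [fdi,rlwj] add [lpl,rew,ldw] -> 6 lines: xqtyo kdnu lpl rew ldw awbmx
Hunk 4: at line 1 remove [lpl,rew] add [wtrxo,zrzp,xxo] -> 7 lines: xqtyo kdnu wtrxo zrzp xxo ldw awbmx
Hunk 5: at line 3 remove [zrzp,xxo] add [znnhm,tzr] -> 7 lines: xqtyo kdnu wtrxo znnhm tzr ldw awbmx
Final line count: 7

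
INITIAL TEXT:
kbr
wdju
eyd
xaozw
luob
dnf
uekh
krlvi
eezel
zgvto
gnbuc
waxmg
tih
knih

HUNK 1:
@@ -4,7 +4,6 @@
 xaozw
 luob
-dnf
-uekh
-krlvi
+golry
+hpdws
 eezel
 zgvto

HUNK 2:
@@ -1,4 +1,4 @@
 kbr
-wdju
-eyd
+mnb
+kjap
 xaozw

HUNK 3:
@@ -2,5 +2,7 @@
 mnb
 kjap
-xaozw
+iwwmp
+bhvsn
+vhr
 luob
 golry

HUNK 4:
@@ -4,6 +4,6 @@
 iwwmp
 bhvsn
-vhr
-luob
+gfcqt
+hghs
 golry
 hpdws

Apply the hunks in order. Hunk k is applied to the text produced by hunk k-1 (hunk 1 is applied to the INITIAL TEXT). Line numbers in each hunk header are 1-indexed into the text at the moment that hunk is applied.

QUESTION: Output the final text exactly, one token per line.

Answer: kbr
mnb
kjap
iwwmp
bhvsn
gfcqt
hghs
golry
hpdws
eezel
zgvto
gnbuc
waxmg
tih
knih

Derivation:
Hunk 1: at line 4 remove [dnf,uekh,krlvi] add [golry,hpdws] -> 13 lines: kbr wdju eyd xaozw luob golry hpdws eezel zgvto gnbuc waxmg tih knih
Hunk 2: at line 1 remove [wdju,eyd] add [mnb,kjap] -> 13 lines: kbr mnb kjap xaozw luob golry hpdws eezel zgvto gnbuc waxmg tih knih
Hunk 3: at line 2 remove [xaozw] add [iwwmp,bhvsn,vhr] -> 15 lines: kbr mnb kjap iwwmp bhvsn vhr luob golry hpdws eezel zgvto gnbuc waxmg tih knih
Hunk 4: at line 4 remove [vhr,luob] add [gfcqt,hghs] -> 15 lines: kbr mnb kjap iwwmp bhvsn gfcqt hghs golry hpdws eezel zgvto gnbuc waxmg tih knih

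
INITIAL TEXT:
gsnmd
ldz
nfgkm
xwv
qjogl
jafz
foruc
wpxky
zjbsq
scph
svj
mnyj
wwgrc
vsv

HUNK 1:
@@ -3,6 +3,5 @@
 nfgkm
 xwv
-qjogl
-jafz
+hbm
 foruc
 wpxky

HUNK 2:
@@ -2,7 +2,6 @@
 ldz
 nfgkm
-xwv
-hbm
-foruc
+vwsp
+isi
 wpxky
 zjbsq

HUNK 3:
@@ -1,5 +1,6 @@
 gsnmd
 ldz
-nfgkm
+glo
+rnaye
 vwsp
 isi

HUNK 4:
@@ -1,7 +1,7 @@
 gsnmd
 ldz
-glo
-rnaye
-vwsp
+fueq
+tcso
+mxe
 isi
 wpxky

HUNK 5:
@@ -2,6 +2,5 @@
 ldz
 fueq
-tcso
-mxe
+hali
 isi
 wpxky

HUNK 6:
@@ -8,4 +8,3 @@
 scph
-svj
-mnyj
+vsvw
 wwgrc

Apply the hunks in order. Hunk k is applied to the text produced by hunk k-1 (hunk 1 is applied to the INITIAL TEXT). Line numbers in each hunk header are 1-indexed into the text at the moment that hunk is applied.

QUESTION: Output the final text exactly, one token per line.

Hunk 1: at line 3 remove [qjogl,jafz] add [hbm] -> 13 lines: gsnmd ldz nfgkm xwv hbm foruc wpxky zjbsq scph svj mnyj wwgrc vsv
Hunk 2: at line 2 remove [xwv,hbm,foruc] add [vwsp,isi] -> 12 lines: gsnmd ldz nfgkm vwsp isi wpxky zjbsq scph svj mnyj wwgrc vsv
Hunk 3: at line 1 remove [nfgkm] add [glo,rnaye] -> 13 lines: gsnmd ldz glo rnaye vwsp isi wpxky zjbsq scph svj mnyj wwgrc vsv
Hunk 4: at line 1 remove [glo,rnaye,vwsp] add [fueq,tcso,mxe] -> 13 lines: gsnmd ldz fueq tcso mxe isi wpxky zjbsq scph svj mnyj wwgrc vsv
Hunk 5: at line 2 remove [tcso,mxe] add [hali] -> 12 lines: gsnmd ldz fueq hali isi wpxky zjbsq scph svj mnyj wwgrc vsv
Hunk 6: at line 8 remove [svj,mnyj] add [vsvw] -> 11 lines: gsnmd ldz fueq hali isi wpxky zjbsq scph vsvw wwgrc vsv

Answer: gsnmd
ldz
fueq
hali
isi
wpxky
zjbsq
scph
vsvw
wwgrc
vsv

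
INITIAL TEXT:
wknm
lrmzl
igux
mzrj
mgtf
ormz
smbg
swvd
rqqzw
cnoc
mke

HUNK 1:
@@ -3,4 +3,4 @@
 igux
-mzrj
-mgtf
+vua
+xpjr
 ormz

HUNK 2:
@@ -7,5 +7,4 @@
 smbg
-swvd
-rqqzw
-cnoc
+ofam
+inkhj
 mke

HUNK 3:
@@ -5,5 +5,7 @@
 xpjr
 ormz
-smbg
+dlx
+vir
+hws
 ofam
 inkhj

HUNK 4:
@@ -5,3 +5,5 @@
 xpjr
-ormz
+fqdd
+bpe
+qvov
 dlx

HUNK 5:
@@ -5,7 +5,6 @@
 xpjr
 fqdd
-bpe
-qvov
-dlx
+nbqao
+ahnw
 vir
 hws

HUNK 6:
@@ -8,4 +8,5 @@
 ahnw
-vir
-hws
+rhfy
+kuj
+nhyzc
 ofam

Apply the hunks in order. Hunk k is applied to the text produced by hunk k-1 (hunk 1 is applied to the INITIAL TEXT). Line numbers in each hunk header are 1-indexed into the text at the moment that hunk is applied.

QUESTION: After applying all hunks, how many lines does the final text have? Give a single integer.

Hunk 1: at line 3 remove [mzrj,mgtf] add [vua,xpjr] -> 11 lines: wknm lrmzl igux vua xpjr ormz smbg swvd rqqzw cnoc mke
Hunk 2: at line 7 remove [swvd,rqqzw,cnoc] add [ofam,inkhj] -> 10 lines: wknm lrmzl igux vua xpjr ormz smbg ofam inkhj mke
Hunk 3: at line 5 remove [smbg] add [dlx,vir,hws] -> 12 lines: wknm lrmzl igux vua xpjr ormz dlx vir hws ofam inkhj mke
Hunk 4: at line 5 remove [ormz] add [fqdd,bpe,qvov] -> 14 lines: wknm lrmzl igux vua xpjr fqdd bpe qvov dlx vir hws ofam inkhj mke
Hunk 5: at line 5 remove [bpe,qvov,dlx] add [nbqao,ahnw] -> 13 lines: wknm lrmzl igux vua xpjr fqdd nbqao ahnw vir hws ofam inkhj mke
Hunk 6: at line 8 remove [vir,hws] add [rhfy,kuj,nhyzc] -> 14 lines: wknm lrmzl igux vua xpjr fqdd nbqao ahnw rhfy kuj nhyzc ofam inkhj mke
Final line count: 14

Answer: 14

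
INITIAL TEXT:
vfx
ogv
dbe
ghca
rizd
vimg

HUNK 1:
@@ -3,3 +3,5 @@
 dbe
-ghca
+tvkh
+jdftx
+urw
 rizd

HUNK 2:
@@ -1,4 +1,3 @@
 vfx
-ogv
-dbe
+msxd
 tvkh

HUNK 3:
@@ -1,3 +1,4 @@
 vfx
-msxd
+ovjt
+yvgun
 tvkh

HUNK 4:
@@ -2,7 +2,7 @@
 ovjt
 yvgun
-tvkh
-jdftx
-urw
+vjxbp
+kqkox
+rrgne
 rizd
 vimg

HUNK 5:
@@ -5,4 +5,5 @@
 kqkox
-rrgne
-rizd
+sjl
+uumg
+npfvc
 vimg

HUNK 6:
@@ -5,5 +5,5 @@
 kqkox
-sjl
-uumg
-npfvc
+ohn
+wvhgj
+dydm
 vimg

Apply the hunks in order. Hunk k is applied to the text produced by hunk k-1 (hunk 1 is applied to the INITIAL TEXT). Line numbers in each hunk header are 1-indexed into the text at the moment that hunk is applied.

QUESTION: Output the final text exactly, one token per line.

Answer: vfx
ovjt
yvgun
vjxbp
kqkox
ohn
wvhgj
dydm
vimg

Derivation:
Hunk 1: at line 3 remove [ghca] add [tvkh,jdftx,urw] -> 8 lines: vfx ogv dbe tvkh jdftx urw rizd vimg
Hunk 2: at line 1 remove [ogv,dbe] add [msxd] -> 7 lines: vfx msxd tvkh jdftx urw rizd vimg
Hunk 3: at line 1 remove [msxd] add [ovjt,yvgun] -> 8 lines: vfx ovjt yvgun tvkh jdftx urw rizd vimg
Hunk 4: at line 2 remove [tvkh,jdftx,urw] add [vjxbp,kqkox,rrgne] -> 8 lines: vfx ovjt yvgun vjxbp kqkox rrgne rizd vimg
Hunk 5: at line 5 remove [rrgne,rizd] add [sjl,uumg,npfvc] -> 9 lines: vfx ovjt yvgun vjxbp kqkox sjl uumg npfvc vimg
Hunk 6: at line 5 remove [sjl,uumg,npfvc] add [ohn,wvhgj,dydm] -> 9 lines: vfx ovjt yvgun vjxbp kqkox ohn wvhgj dydm vimg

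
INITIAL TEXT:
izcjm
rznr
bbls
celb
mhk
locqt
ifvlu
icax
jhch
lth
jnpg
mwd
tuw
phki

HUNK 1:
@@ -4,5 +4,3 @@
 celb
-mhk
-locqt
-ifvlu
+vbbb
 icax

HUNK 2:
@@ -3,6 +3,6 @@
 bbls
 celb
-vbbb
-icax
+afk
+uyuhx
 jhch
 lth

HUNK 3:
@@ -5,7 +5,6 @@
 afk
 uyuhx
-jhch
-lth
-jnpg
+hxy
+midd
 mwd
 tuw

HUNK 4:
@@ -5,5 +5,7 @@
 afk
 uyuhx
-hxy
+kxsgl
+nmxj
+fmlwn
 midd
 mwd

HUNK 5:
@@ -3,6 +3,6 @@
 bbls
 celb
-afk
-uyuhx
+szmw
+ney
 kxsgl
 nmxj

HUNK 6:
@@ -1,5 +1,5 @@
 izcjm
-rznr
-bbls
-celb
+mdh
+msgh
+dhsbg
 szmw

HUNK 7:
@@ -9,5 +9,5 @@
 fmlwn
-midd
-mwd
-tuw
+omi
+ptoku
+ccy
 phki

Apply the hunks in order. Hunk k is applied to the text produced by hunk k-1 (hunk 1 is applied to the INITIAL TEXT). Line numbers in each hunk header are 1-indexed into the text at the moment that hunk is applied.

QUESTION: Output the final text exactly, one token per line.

Answer: izcjm
mdh
msgh
dhsbg
szmw
ney
kxsgl
nmxj
fmlwn
omi
ptoku
ccy
phki

Derivation:
Hunk 1: at line 4 remove [mhk,locqt,ifvlu] add [vbbb] -> 12 lines: izcjm rznr bbls celb vbbb icax jhch lth jnpg mwd tuw phki
Hunk 2: at line 3 remove [vbbb,icax] add [afk,uyuhx] -> 12 lines: izcjm rznr bbls celb afk uyuhx jhch lth jnpg mwd tuw phki
Hunk 3: at line 5 remove [jhch,lth,jnpg] add [hxy,midd] -> 11 lines: izcjm rznr bbls celb afk uyuhx hxy midd mwd tuw phki
Hunk 4: at line 5 remove [hxy] add [kxsgl,nmxj,fmlwn] -> 13 lines: izcjm rznr bbls celb afk uyuhx kxsgl nmxj fmlwn midd mwd tuw phki
Hunk 5: at line 3 remove [afk,uyuhx] add [szmw,ney] -> 13 lines: izcjm rznr bbls celb szmw ney kxsgl nmxj fmlwn midd mwd tuw phki
Hunk 6: at line 1 remove [rznr,bbls,celb] add [mdh,msgh,dhsbg] -> 13 lines: izcjm mdh msgh dhsbg szmw ney kxsgl nmxj fmlwn midd mwd tuw phki
Hunk 7: at line 9 remove [midd,mwd,tuw] add [omi,ptoku,ccy] -> 13 lines: izcjm mdh msgh dhsbg szmw ney kxsgl nmxj fmlwn omi ptoku ccy phki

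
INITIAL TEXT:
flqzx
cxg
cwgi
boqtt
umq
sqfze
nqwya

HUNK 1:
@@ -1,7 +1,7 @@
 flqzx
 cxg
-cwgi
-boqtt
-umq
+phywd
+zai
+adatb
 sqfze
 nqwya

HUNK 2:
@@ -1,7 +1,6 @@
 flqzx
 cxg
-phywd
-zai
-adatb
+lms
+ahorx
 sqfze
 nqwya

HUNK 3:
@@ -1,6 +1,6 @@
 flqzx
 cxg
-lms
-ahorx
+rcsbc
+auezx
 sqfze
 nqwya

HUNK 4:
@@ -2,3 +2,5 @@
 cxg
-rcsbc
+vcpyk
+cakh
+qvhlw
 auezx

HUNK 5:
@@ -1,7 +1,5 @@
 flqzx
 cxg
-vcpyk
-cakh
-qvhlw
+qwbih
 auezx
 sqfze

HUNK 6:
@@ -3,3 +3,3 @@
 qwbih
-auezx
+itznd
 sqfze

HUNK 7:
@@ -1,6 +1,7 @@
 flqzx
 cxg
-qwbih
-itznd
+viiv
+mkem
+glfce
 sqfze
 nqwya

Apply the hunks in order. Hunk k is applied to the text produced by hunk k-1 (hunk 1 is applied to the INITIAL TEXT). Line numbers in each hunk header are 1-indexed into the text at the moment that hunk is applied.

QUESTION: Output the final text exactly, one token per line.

Hunk 1: at line 1 remove [cwgi,boqtt,umq] add [phywd,zai,adatb] -> 7 lines: flqzx cxg phywd zai adatb sqfze nqwya
Hunk 2: at line 1 remove [phywd,zai,adatb] add [lms,ahorx] -> 6 lines: flqzx cxg lms ahorx sqfze nqwya
Hunk 3: at line 1 remove [lms,ahorx] add [rcsbc,auezx] -> 6 lines: flqzx cxg rcsbc auezx sqfze nqwya
Hunk 4: at line 2 remove [rcsbc] add [vcpyk,cakh,qvhlw] -> 8 lines: flqzx cxg vcpyk cakh qvhlw auezx sqfze nqwya
Hunk 5: at line 1 remove [vcpyk,cakh,qvhlw] add [qwbih] -> 6 lines: flqzx cxg qwbih auezx sqfze nqwya
Hunk 6: at line 3 remove [auezx] add [itznd] -> 6 lines: flqzx cxg qwbih itznd sqfze nqwya
Hunk 7: at line 1 remove [qwbih,itznd] add [viiv,mkem,glfce] -> 7 lines: flqzx cxg viiv mkem glfce sqfze nqwya

Answer: flqzx
cxg
viiv
mkem
glfce
sqfze
nqwya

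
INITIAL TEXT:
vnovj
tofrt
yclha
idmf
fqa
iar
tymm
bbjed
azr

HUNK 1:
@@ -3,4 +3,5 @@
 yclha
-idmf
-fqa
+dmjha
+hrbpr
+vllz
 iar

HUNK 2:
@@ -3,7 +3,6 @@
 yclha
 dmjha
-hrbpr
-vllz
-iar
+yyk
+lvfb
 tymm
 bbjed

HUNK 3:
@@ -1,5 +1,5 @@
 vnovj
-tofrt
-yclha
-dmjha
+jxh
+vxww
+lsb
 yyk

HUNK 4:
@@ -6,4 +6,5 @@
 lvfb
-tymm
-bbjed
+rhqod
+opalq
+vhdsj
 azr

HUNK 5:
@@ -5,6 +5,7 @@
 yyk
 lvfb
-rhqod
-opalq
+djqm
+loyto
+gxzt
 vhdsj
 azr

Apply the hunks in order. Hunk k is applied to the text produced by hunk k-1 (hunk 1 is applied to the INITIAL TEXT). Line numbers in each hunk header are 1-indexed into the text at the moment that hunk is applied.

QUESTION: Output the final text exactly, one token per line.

Hunk 1: at line 3 remove [idmf,fqa] add [dmjha,hrbpr,vllz] -> 10 lines: vnovj tofrt yclha dmjha hrbpr vllz iar tymm bbjed azr
Hunk 2: at line 3 remove [hrbpr,vllz,iar] add [yyk,lvfb] -> 9 lines: vnovj tofrt yclha dmjha yyk lvfb tymm bbjed azr
Hunk 3: at line 1 remove [tofrt,yclha,dmjha] add [jxh,vxww,lsb] -> 9 lines: vnovj jxh vxww lsb yyk lvfb tymm bbjed azr
Hunk 4: at line 6 remove [tymm,bbjed] add [rhqod,opalq,vhdsj] -> 10 lines: vnovj jxh vxww lsb yyk lvfb rhqod opalq vhdsj azr
Hunk 5: at line 5 remove [rhqod,opalq] add [djqm,loyto,gxzt] -> 11 lines: vnovj jxh vxww lsb yyk lvfb djqm loyto gxzt vhdsj azr

Answer: vnovj
jxh
vxww
lsb
yyk
lvfb
djqm
loyto
gxzt
vhdsj
azr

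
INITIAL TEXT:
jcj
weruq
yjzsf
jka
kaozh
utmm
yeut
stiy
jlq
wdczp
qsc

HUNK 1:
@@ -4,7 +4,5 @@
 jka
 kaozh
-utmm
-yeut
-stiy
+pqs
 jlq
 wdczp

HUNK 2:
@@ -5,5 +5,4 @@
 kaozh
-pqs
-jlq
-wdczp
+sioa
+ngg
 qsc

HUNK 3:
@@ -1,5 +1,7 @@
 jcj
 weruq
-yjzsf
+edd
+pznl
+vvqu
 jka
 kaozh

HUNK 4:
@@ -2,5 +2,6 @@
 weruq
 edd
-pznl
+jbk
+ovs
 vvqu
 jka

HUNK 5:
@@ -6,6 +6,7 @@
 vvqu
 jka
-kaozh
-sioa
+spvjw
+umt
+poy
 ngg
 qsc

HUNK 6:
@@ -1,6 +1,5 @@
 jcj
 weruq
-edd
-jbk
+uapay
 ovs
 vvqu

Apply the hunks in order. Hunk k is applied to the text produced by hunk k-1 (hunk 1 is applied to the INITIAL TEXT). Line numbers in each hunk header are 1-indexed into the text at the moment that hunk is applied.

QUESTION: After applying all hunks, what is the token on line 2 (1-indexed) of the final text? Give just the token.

Answer: weruq

Derivation:
Hunk 1: at line 4 remove [utmm,yeut,stiy] add [pqs] -> 9 lines: jcj weruq yjzsf jka kaozh pqs jlq wdczp qsc
Hunk 2: at line 5 remove [pqs,jlq,wdczp] add [sioa,ngg] -> 8 lines: jcj weruq yjzsf jka kaozh sioa ngg qsc
Hunk 3: at line 1 remove [yjzsf] add [edd,pznl,vvqu] -> 10 lines: jcj weruq edd pznl vvqu jka kaozh sioa ngg qsc
Hunk 4: at line 2 remove [pznl] add [jbk,ovs] -> 11 lines: jcj weruq edd jbk ovs vvqu jka kaozh sioa ngg qsc
Hunk 5: at line 6 remove [kaozh,sioa] add [spvjw,umt,poy] -> 12 lines: jcj weruq edd jbk ovs vvqu jka spvjw umt poy ngg qsc
Hunk 6: at line 1 remove [edd,jbk] add [uapay] -> 11 lines: jcj weruq uapay ovs vvqu jka spvjw umt poy ngg qsc
Final line 2: weruq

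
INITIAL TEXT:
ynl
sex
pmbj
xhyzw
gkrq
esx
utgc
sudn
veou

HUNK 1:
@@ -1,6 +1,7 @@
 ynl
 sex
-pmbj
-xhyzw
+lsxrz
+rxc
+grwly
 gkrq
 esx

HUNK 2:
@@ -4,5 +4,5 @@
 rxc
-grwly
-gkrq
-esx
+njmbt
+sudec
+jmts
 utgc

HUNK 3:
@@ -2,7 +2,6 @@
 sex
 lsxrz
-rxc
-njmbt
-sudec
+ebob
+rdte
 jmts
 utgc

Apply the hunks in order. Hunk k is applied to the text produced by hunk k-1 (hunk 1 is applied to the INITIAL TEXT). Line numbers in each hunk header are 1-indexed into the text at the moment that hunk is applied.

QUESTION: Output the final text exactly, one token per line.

Answer: ynl
sex
lsxrz
ebob
rdte
jmts
utgc
sudn
veou

Derivation:
Hunk 1: at line 1 remove [pmbj,xhyzw] add [lsxrz,rxc,grwly] -> 10 lines: ynl sex lsxrz rxc grwly gkrq esx utgc sudn veou
Hunk 2: at line 4 remove [grwly,gkrq,esx] add [njmbt,sudec,jmts] -> 10 lines: ynl sex lsxrz rxc njmbt sudec jmts utgc sudn veou
Hunk 3: at line 2 remove [rxc,njmbt,sudec] add [ebob,rdte] -> 9 lines: ynl sex lsxrz ebob rdte jmts utgc sudn veou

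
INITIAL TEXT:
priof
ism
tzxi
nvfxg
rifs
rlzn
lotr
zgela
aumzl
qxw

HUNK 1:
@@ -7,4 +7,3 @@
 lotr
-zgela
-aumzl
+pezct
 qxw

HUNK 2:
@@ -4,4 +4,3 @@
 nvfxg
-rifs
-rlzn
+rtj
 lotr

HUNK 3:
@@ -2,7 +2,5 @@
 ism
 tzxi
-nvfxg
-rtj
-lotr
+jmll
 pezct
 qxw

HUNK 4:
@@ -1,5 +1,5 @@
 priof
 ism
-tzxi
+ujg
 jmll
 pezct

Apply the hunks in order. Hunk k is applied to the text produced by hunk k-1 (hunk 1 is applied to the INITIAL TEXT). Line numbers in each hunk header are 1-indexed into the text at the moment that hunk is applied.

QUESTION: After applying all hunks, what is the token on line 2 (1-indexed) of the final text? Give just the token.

Answer: ism

Derivation:
Hunk 1: at line 7 remove [zgela,aumzl] add [pezct] -> 9 lines: priof ism tzxi nvfxg rifs rlzn lotr pezct qxw
Hunk 2: at line 4 remove [rifs,rlzn] add [rtj] -> 8 lines: priof ism tzxi nvfxg rtj lotr pezct qxw
Hunk 3: at line 2 remove [nvfxg,rtj,lotr] add [jmll] -> 6 lines: priof ism tzxi jmll pezct qxw
Hunk 4: at line 1 remove [tzxi] add [ujg] -> 6 lines: priof ism ujg jmll pezct qxw
Final line 2: ism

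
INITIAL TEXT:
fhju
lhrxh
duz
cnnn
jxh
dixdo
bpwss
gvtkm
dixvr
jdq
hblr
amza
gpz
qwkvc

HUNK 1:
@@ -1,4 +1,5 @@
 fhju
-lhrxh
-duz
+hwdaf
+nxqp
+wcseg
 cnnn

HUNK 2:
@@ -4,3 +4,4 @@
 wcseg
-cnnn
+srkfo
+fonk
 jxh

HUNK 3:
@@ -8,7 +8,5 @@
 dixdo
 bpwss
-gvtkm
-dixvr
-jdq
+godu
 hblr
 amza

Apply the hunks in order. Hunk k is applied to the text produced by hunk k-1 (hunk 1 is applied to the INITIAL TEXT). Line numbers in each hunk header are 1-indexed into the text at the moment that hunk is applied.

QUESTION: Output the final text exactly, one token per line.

Hunk 1: at line 1 remove [lhrxh,duz] add [hwdaf,nxqp,wcseg] -> 15 lines: fhju hwdaf nxqp wcseg cnnn jxh dixdo bpwss gvtkm dixvr jdq hblr amza gpz qwkvc
Hunk 2: at line 4 remove [cnnn] add [srkfo,fonk] -> 16 lines: fhju hwdaf nxqp wcseg srkfo fonk jxh dixdo bpwss gvtkm dixvr jdq hblr amza gpz qwkvc
Hunk 3: at line 8 remove [gvtkm,dixvr,jdq] add [godu] -> 14 lines: fhju hwdaf nxqp wcseg srkfo fonk jxh dixdo bpwss godu hblr amza gpz qwkvc

Answer: fhju
hwdaf
nxqp
wcseg
srkfo
fonk
jxh
dixdo
bpwss
godu
hblr
amza
gpz
qwkvc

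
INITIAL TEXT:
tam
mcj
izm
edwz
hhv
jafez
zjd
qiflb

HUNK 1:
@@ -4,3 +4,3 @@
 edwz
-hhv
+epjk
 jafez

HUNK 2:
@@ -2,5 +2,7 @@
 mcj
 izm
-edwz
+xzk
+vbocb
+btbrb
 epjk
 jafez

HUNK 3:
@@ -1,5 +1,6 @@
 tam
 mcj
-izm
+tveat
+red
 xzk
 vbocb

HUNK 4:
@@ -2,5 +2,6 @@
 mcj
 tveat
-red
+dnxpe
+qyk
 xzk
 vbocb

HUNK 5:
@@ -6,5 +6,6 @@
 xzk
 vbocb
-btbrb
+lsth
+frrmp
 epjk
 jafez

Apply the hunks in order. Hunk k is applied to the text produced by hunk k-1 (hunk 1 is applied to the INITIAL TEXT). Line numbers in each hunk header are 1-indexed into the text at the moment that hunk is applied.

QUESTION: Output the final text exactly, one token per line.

Hunk 1: at line 4 remove [hhv] add [epjk] -> 8 lines: tam mcj izm edwz epjk jafez zjd qiflb
Hunk 2: at line 2 remove [edwz] add [xzk,vbocb,btbrb] -> 10 lines: tam mcj izm xzk vbocb btbrb epjk jafez zjd qiflb
Hunk 3: at line 1 remove [izm] add [tveat,red] -> 11 lines: tam mcj tveat red xzk vbocb btbrb epjk jafez zjd qiflb
Hunk 4: at line 2 remove [red] add [dnxpe,qyk] -> 12 lines: tam mcj tveat dnxpe qyk xzk vbocb btbrb epjk jafez zjd qiflb
Hunk 5: at line 6 remove [btbrb] add [lsth,frrmp] -> 13 lines: tam mcj tveat dnxpe qyk xzk vbocb lsth frrmp epjk jafez zjd qiflb

Answer: tam
mcj
tveat
dnxpe
qyk
xzk
vbocb
lsth
frrmp
epjk
jafez
zjd
qiflb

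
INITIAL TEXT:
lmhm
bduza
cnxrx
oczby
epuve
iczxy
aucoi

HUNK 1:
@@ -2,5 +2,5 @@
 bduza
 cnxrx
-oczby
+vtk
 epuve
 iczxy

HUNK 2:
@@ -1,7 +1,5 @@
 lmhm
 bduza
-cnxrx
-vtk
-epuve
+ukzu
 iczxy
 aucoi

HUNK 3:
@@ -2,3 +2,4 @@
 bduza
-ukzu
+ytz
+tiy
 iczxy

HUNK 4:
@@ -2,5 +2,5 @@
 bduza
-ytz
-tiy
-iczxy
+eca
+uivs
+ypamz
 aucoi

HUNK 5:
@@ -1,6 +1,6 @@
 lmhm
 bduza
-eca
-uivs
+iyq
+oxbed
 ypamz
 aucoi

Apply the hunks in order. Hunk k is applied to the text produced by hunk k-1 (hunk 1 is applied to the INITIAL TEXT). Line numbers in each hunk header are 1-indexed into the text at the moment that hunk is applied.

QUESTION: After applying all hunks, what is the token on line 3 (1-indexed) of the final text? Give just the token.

Hunk 1: at line 2 remove [oczby] add [vtk] -> 7 lines: lmhm bduza cnxrx vtk epuve iczxy aucoi
Hunk 2: at line 1 remove [cnxrx,vtk,epuve] add [ukzu] -> 5 lines: lmhm bduza ukzu iczxy aucoi
Hunk 3: at line 2 remove [ukzu] add [ytz,tiy] -> 6 lines: lmhm bduza ytz tiy iczxy aucoi
Hunk 4: at line 2 remove [ytz,tiy,iczxy] add [eca,uivs,ypamz] -> 6 lines: lmhm bduza eca uivs ypamz aucoi
Hunk 5: at line 1 remove [eca,uivs] add [iyq,oxbed] -> 6 lines: lmhm bduza iyq oxbed ypamz aucoi
Final line 3: iyq

Answer: iyq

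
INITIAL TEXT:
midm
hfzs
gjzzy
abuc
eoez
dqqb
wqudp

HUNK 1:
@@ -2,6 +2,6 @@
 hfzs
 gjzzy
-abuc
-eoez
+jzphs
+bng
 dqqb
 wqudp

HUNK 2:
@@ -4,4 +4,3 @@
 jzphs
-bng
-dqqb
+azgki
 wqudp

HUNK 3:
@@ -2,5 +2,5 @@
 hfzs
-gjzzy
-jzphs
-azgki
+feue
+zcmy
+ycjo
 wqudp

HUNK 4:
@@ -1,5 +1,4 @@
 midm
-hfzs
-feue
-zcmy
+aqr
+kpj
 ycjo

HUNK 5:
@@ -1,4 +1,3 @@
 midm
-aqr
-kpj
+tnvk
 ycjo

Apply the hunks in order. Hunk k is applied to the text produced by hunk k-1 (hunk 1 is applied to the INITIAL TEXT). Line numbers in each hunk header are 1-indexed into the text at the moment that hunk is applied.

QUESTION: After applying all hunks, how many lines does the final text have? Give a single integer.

Hunk 1: at line 2 remove [abuc,eoez] add [jzphs,bng] -> 7 lines: midm hfzs gjzzy jzphs bng dqqb wqudp
Hunk 2: at line 4 remove [bng,dqqb] add [azgki] -> 6 lines: midm hfzs gjzzy jzphs azgki wqudp
Hunk 3: at line 2 remove [gjzzy,jzphs,azgki] add [feue,zcmy,ycjo] -> 6 lines: midm hfzs feue zcmy ycjo wqudp
Hunk 4: at line 1 remove [hfzs,feue,zcmy] add [aqr,kpj] -> 5 lines: midm aqr kpj ycjo wqudp
Hunk 5: at line 1 remove [aqr,kpj] add [tnvk] -> 4 lines: midm tnvk ycjo wqudp
Final line count: 4

Answer: 4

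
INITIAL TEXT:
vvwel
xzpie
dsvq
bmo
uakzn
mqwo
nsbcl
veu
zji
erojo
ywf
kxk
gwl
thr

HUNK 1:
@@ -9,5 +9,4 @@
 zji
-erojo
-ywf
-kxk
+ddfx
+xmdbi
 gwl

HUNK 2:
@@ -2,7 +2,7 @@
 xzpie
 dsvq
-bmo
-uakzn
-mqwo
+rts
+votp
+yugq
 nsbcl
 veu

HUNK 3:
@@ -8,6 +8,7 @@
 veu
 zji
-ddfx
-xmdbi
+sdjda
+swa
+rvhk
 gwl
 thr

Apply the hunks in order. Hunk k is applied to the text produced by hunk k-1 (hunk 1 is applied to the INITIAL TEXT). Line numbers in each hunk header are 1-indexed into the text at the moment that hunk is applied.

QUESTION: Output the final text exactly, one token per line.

Hunk 1: at line 9 remove [erojo,ywf,kxk] add [ddfx,xmdbi] -> 13 lines: vvwel xzpie dsvq bmo uakzn mqwo nsbcl veu zji ddfx xmdbi gwl thr
Hunk 2: at line 2 remove [bmo,uakzn,mqwo] add [rts,votp,yugq] -> 13 lines: vvwel xzpie dsvq rts votp yugq nsbcl veu zji ddfx xmdbi gwl thr
Hunk 3: at line 8 remove [ddfx,xmdbi] add [sdjda,swa,rvhk] -> 14 lines: vvwel xzpie dsvq rts votp yugq nsbcl veu zji sdjda swa rvhk gwl thr

Answer: vvwel
xzpie
dsvq
rts
votp
yugq
nsbcl
veu
zji
sdjda
swa
rvhk
gwl
thr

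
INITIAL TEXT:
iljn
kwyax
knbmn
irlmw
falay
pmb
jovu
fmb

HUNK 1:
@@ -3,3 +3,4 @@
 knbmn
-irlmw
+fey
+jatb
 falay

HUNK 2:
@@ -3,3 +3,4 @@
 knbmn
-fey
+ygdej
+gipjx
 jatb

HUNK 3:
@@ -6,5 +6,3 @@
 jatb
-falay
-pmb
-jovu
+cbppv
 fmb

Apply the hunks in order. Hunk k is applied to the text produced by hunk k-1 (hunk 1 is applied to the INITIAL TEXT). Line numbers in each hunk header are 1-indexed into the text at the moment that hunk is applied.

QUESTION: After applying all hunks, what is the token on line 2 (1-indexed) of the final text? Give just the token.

Hunk 1: at line 3 remove [irlmw] add [fey,jatb] -> 9 lines: iljn kwyax knbmn fey jatb falay pmb jovu fmb
Hunk 2: at line 3 remove [fey] add [ygdej,gipjx] -> 10 lines: iljn kwyax knbmn ygdej gipjx jatb falay pmb jovu fmb
Hunk 3: at line 6 remove [falay,pmb,jovu] add [cbppv] -> 8 lines: iljn kwyax knbmn ygdej gipjx jatb cbppv fmb
Final line 2: kwyax

Answer: kwyax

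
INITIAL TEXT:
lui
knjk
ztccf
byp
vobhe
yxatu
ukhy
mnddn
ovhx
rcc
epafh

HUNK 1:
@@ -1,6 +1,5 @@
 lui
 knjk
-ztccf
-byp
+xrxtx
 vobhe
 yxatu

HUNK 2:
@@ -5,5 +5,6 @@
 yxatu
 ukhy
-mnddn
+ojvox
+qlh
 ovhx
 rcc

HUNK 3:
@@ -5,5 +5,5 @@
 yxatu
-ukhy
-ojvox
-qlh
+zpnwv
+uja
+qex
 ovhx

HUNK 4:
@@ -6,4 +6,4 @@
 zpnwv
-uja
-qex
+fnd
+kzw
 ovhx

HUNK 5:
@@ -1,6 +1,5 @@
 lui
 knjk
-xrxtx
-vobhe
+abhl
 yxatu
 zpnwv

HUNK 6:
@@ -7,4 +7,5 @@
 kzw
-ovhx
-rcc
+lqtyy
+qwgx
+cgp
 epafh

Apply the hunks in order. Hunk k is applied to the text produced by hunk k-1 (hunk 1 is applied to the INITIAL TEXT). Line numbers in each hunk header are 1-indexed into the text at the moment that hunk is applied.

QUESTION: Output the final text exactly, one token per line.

Hunk 1: at line 1 remove [ztccf,byp] add [xrxtx] -> 10 lines: lui knjk xrxtx vobhe yxatu ukhy mnddn ovhx rcc epafh
Hunk 2: at line 5 remove [mnddn] add [ojvox,qlh] -> 11 lines: lui knjk xrxtx vobhe yxatu ukhy ojvox qlh ovhx rcc epafh
Hunk 3: at line 5 remove [ukhy,ojvox,qlh] add [zpnwv,uja,qex] -> 11 lines: lui knjk xrxtx vobhe yxatu zpnwv uja qex ovhx rcc epafh
Hunk 4: at line 6 remove [uja,qex] add [fnd,kzw] -> 11 lines: lui knjk xrxtx vobhe yxatu zpnwv fnd kzw ovhx rcc epafh
Hunk 5: at line 1 remove [xrxtx,vobhe] add [abhl] -> 10 lines: lui knjk abhl yxatu zpnwv fnd kzw ovhx rcc epafh
Hunk 6: at line 7 remove [ovhx,rcc] add [lqtyy,qwgx,cgp] -> 11 lines: lui knjk abhl yxatu zpnwv fnd kzw lqtyy qwgx cgp epafh

Answer: lui
knjk
abhl
yxatu
zpnwv
fnd
kzw
lqtyy
qwgx
cgp
epafh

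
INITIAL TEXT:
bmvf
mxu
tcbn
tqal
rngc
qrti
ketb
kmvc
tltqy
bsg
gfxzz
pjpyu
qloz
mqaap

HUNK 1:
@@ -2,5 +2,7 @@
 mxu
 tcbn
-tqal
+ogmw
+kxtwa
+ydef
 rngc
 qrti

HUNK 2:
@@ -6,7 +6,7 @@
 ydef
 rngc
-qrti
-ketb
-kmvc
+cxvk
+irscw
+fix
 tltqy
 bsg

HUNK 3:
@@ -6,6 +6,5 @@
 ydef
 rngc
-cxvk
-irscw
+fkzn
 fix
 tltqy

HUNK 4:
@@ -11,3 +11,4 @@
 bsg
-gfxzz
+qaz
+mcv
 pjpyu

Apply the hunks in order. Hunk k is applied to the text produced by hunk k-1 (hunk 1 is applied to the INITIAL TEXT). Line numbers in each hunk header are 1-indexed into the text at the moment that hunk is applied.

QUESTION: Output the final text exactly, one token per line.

Hunk 1: at line 2 remove [tqal] add [ogmw,kxtwa,ydef] -> 16 lines: bmvf mxu tcbn ogmw kxtwa ydef rngc qrti ketb kmvc tltqy bsg gfxzz pjpyu qloz mqaap
Hunk 2: at line 6 remove [qrti,ketb,kmvc] add [cxvk,irscw,fix] -> 16 lines: bmvf mxu tcbn ogmw kxtwa ydef rngc cxvk irscw fix tltqy bsg gfxzz pjpyu qloz mqaap
Hunk 3: at line 6 remove [cxvk,irscw] add [fkzn] -> 15 lines: bmvf mxu tcbn ogmw kxtwa ydef rngc fkzn fix tltqy bsg gfxzz pjpyu qloz mqaap
Hunk 4: at line 11 remove [gfxzz] add [qaz,mcv] -> 16 lines: bmvf mxu tcbn ogmw kxtwa ydef rngc fkzn fix tltqy bsg qaz mcv pjpyu qloz mqaap

Answer: bmvf
mxu
tcbn
ogmw
kxtwa
ydef
rngc
fkzn
fix
tltqy
bsg
qaz
mcv
pjpyu
qloz
mqaap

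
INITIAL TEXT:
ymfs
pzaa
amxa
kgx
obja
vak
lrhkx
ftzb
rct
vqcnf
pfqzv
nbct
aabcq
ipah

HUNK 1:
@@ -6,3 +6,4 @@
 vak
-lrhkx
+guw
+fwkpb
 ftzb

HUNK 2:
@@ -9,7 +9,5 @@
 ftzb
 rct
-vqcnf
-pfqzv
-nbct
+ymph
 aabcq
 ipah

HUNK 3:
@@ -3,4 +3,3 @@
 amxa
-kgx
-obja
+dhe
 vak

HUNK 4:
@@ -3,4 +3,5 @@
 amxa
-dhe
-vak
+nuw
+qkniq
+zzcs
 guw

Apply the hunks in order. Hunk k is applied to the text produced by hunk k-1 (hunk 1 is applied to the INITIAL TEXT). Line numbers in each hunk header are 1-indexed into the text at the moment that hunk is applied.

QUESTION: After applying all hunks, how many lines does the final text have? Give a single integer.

Hunk 1: at line 6 remove [lrhkx] add [guw,fwkpb] -> 15 lines: ymfs pzaa amxa kgx obja vak guw fwkpb ftzb rct vqcnf pfqzv nbct aabcq ipah
Hunk 2: at line 9 remove [vqcnf,pfqzv,nbct] add [ymph] -> 13 lines: ymfs pzaa amxa kgx obja vak guw fwkpb ftzb rct ymph aabcq ipah
Hunk 3: at line 3 remove [kgx,obja] add [dhe] -> 12 lines: ymfs pzaa amxa dhe vak guw fwkpb ftzb rct ymph aabcq ipah
Hunk 4: at line 3 remove [dhe,vak] add [nuw,qkniq,zzcs] -> 13 lines: ymfs pzaa amxa nuw qkniq zzcs guw fwkpb ftzb rct ymph aabcq ipah
Final line count: 13

Answer: 13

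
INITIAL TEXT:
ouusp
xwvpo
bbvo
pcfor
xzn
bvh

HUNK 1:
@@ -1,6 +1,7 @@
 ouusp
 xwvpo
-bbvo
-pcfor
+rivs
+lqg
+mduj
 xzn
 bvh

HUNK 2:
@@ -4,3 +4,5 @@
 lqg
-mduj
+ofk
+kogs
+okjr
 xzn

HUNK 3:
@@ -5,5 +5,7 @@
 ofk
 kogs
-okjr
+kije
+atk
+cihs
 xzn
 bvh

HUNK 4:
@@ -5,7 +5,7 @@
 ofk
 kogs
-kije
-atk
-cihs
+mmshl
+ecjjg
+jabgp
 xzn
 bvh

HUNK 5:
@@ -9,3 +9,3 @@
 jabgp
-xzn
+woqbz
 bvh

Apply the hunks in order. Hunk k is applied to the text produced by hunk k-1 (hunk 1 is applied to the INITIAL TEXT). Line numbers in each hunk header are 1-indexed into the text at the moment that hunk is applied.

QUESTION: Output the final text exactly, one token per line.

Hunk 1: at line 1 remove [bbvo,pcfor] add [rivs,lqg,mduj] -> 7 lines: ouusp xwvpo rivs lqg mduj xzn bvh
Hunk 2: at line 4 remove [mduj] add [ofk,kogs,okjr] -> 9 lines: ouusp xwvpo rivs lqg ofk kogs okjr xzn bvh
Hunk 3: at line 5 remove [okjr] add [kije,atk,cihs] -> 11 lines: ouusp xwvpo rivs lqg ofk kogs kije atk cihs xzn bvh
Hunk 4: at line 5 remove [kije,atk,cihs] add [mmshl,ecjjg,jabgp] -> 11 lines: ouusp xwvpo rivs lqg ofk kogs mmshl ecjjg jabgp xzn bvh
Hunk 5: at line 9 remove [xzn] add [woqbz] -> 11 lines: ouusp xwvpo rivs lqg ofk kogs mmshl ecjjg jabgp woqbz bvh

Answer: ouusp
xwvpo
rivs
lqg
ofk
kogs
mmshl
ecjjg
jabgp
woqbz
bvh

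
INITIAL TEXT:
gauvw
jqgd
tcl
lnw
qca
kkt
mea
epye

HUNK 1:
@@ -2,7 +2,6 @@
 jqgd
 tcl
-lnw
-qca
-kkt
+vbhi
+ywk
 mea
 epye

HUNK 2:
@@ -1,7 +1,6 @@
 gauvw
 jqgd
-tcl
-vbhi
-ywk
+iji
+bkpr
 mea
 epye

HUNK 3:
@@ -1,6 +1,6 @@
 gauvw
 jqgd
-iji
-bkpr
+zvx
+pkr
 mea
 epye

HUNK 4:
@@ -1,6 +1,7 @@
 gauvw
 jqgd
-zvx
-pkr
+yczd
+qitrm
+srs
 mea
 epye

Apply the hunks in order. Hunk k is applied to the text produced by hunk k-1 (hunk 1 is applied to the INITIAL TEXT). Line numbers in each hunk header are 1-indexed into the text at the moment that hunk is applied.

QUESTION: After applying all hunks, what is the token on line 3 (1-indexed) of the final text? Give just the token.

Hunk 1: at line 2 remove [lnw,qca,kkt] add [vbhi,ywk] -> 7 lines: gauvw jqgd tcl vbhi ywk mea epye
Hunk 2: at line 1 remove [tcl,vbhi,ywk] add [iji,bkpr] -> 6 lines: gauvw jqgd iji bkpr mea epye
Hunk 3: at line 1 remove [iji,bkpr] add [zvx,pkr] -> 6 lines: gauvw jqgd zvx pkr mea epye
Hunk 4: at line 1 remove [zvx,pkr] add [yczd,qitrm,srs] -> 7 lines: gauvw jqgd yczd qitrm srs mea epye
Final line 3: yczd

Answer: yczd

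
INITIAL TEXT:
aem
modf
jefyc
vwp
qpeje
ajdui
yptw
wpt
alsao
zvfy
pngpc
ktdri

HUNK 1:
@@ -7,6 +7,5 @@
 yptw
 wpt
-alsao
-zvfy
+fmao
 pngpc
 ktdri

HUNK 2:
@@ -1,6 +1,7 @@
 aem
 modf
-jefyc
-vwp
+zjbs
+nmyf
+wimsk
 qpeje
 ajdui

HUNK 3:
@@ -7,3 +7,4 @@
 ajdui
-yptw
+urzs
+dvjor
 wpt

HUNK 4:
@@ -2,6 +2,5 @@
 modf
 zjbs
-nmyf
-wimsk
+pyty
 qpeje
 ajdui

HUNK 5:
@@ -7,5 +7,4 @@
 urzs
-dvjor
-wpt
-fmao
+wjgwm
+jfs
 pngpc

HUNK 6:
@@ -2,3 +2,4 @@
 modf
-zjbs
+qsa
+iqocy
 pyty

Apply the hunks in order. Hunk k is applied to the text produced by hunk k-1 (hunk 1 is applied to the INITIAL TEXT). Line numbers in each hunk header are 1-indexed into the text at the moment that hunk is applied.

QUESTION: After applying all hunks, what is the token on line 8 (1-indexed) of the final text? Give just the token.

Hunk 1: at line 7 remove [alsao,zvfy] add [fmao] -> 11 lines: aem modf jefyc vwp qpeje ajdui yptw wpt fmao pngpc ktdri
Hunk 2: at line 1 remove [jefyc,vwp] add [zjbs,nmyf,wimsk] -> 12 lines: aem modf zjbs nmyf wimsk qpeje ajdui yptw wpt fmao pngpc ktdri
Hunk 3: at line 7 remove [yptw] add [urzs,dvjor] -> 13 lines: aem modf zjbs nmyf wimsk qpeje ajdui urzs dvjor wpt fmao pngpc ktdri
Hunk 4: at line 2 remove [nmyf,wimsk] add [pyty] -> 12 lines: aem modf zjbs pyty qpeje ajdui urzs dvjor wpt fmao pngpc ktdri
Hunk 5: at line 7 remove [dvjor,wpt,fmao] add [wjgwm,jfs] -> 11 lines: aem modf zjbs pyty qpeje ajdui urzs wjgwm jfs pngpc ktdri
Hunk 6: at line 2 remove [zjbs] add [qsa,iqocy] -> 12 lines: aem modf qsa iqocy pyty qpeje ajdui urzs wjgwm jfs pngpc ktdri
Final line 8: urzs

Answer: urzs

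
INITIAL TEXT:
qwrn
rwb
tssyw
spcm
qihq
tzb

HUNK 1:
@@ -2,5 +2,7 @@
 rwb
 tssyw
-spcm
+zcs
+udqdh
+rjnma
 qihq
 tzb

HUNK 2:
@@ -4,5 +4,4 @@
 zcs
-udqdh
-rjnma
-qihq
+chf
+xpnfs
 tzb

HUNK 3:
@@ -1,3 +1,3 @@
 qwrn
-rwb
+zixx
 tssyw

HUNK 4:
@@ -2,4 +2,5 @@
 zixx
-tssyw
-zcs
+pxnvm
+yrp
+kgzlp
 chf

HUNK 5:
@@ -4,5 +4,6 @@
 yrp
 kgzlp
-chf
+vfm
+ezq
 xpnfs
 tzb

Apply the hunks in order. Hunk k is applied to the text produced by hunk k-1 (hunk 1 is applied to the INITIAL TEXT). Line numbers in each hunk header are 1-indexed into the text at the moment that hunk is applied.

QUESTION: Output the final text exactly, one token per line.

Hunk 1: at line 2 remove [spcm] add [zcs,udqdh,rjnma] -> 8 lines: qwrn rwb tssyw zcs udqdh rjnma qihq tzb
Hunk 2: at line 4 remove [udqdh,rjnma,qihq] add [chf,xpnfs] -> 7 lines: qwrn rwb tssyw zcs chf xpnfs tzb
Hunk 3: at line 1 remove [rwb] add [zixx] -> 7 lines: qwrn zixx tssyw zcs chf xpnfs tzb
Hunk 4: at line 2 remove [tssyw,zcs] add [pxnvm,yrp,kgzlp] -> 8 lines: qwrn zixx pxnvm yrp kgzlp chf xpnfs tzb
Hunk 5: at line 4 remove [chf] add [vfm,ezq] -> 9 lines: qwrn zixx pxnvm yrp kgzlp vfm ezq xpnfs tzb

Answer: qwrn
zixx
pxnvm
yrp
kgzlp
vfm
ezq
xpnfs
tzb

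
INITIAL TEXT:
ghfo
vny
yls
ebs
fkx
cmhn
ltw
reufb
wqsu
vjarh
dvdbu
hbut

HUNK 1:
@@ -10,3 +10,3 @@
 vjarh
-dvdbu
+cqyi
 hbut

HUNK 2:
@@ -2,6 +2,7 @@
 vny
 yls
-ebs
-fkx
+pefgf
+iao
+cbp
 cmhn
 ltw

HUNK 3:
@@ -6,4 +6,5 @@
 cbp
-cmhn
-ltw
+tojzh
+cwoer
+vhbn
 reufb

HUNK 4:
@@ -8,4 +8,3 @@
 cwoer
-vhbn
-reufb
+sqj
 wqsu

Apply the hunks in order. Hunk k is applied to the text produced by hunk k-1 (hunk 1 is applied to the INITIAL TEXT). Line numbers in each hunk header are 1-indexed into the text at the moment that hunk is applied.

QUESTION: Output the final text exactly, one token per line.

Hunk 1: at line 10 remove [dvdbu] add [cqyi] -> 12 lines: ghfo vny yls ebs fkx cmhn ltw reufb wqsu vjarh cqyi hbut
Hunk 2: at line 2 remove [ebs,fkx] add [pefgf,iao,cbp] -> 13 lines: ghfo vny yls pefgf iao cbp cmhn ltw reufb wqsu vjarh cqyi hbut
Hunk 3: at line 6 remove [cmhn,ltw] add [tojzh,cwoer,vhbn] -> 14 lines: ghfo vny yls pefgf iao cbp tojzh cwoer vhbn reufb wqsu vjarh cqyi hbut
Hunk 4: at line 8 remove [vhbn,reufb] add [sqj] -> 13 lines: ghfo vny yls pefgf iao cbp tojzh cwoer sqj wqsu vjarh cqyi hbut

Answer: ghfo
vny
yls
pefgf
iao
cbp
tojzh
cwoer
sqj
wqsu
vjarh
cqyi
hbut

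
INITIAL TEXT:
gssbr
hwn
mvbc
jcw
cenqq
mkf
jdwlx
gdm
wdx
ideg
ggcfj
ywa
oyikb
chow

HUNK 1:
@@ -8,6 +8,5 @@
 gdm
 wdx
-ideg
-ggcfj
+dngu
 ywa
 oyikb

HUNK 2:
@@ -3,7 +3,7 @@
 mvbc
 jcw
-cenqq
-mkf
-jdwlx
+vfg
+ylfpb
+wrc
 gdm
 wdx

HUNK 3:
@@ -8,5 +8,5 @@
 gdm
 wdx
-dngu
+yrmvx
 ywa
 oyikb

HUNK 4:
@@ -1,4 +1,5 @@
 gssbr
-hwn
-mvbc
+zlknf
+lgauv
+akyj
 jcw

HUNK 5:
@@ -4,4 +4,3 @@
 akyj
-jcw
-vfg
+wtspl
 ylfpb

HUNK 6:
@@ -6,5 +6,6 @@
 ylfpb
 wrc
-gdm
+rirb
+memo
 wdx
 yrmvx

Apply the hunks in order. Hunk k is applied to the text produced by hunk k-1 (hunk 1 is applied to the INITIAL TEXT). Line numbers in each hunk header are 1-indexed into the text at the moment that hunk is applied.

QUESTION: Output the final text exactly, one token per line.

Hunk 1: at line 8 remove [ideg,ggcfj] add [dngu] -> 13 lines: gssbr hwn mvbc jcw cenqq mkf jdwlx gdm wdx dngu ywa oyikb chow
Hunk 2: at line 3 remove [cenqq,mkf,jdwlx] add [vfg,ylfpb,wrc] -> 13 lines: gssbr hwn mvbc jcw vfg ylfpb wrc gdm wdx dngu ywa oyikb chow
Hunk 3: at line 8 remove [dngu] add [yrmvx] -> 13 lines: gssbr hwn mvbc jcw vfg ylfpb wrc gdm wdx yrmvx ywa oyikb chow
Hunk 4: at line 1 remove [hwn,mvbc] add [zlknf,lgauv,akyj] -> 14 lines: gssbr zlknf lgauv akyj jcw vfg ylfpb wrc gdm wdx yrmvx ywa oyikb chow
Hunk 5: at line 4 remove [jcw,vfg] add [wtspl] -> 13 lines: gssbr zlknf lgauv akyj wtspl ylfpb wrc gdm wdx yrmvx ywa oyikb chow
Hunk 6: at line 6 remove [gdm] add [rirb,memo] -> 14 lines: gssbr zlknf lgauv akyj wtspl ylfpb wrc rirb memo wdx yrmvx ywa oyikb chow

Answer: gssbr
zlknf
lgauv
akyj
wtspl
ylfpb
wrc
rirb
memo
wdx
yrmvx
ywa
oyikb
chow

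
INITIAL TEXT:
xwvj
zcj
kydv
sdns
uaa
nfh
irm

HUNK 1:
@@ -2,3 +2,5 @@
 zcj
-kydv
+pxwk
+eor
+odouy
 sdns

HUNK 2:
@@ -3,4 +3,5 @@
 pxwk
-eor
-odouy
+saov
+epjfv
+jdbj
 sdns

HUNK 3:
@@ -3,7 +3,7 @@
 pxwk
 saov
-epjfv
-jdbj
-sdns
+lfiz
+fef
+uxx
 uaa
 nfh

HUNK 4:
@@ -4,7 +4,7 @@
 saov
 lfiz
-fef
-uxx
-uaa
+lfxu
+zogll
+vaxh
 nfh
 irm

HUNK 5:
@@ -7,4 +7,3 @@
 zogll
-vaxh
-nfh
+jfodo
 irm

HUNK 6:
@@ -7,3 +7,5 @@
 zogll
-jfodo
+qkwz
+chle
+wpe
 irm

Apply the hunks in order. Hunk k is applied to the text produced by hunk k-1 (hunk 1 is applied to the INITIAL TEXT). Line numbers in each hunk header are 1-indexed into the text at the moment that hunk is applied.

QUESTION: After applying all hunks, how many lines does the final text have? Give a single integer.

Hunk 1: at line 2 remove [kydv] add [pxwk,eor,odouy] -> 9 lines: xwvj zcj pxwk eor odouy sdns uaa nfh irm
Hunk 2: at line 3 remove [eor,odouy] add [saov,epjfv,jdbj] -> 10 lines: xwvj zcj pxwk saov epjfv jdbj sdns uaa nfh irm
Hunk 3: at line 3 remove [epjfv,jdbj,sdns] add [lfiz,fef,uxx] -> 10 lines: xwvj zcj pxwk saov lfiz fef uxx uaa nfh irm
Hunk 4: at line 4 remove [fef,uxx,uaa] add [lfxu,zogll,vaxh] -> 10 lines: xwvj zcj pxwk saov lfiz lfxu zogll vaxh nfh irm
Hunk 5: at line 7 remove [vaxh,nfh] add [jfodo] -> 9 lines: xwvj zcj pxwk saov lfiz lfxu zogll jfodo irm
Hunk 6: at line 7 remove [jfodo] add [qkwz,chle,wpe] -> 11 lines: xwvj zcj pxwk saov lfiz lfxu zogll qkwz chle wpe irm
Final line count: 11

Answer: 11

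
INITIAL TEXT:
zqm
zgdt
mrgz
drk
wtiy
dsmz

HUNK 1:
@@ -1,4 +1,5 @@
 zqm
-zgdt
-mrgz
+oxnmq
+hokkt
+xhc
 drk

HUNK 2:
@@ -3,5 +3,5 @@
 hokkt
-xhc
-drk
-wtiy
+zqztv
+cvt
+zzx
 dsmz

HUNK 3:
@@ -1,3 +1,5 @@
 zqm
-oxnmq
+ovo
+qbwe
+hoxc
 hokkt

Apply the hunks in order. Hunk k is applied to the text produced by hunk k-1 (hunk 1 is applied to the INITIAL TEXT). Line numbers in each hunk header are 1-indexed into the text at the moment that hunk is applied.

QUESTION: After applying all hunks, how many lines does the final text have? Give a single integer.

Hunk 1: at line 1 remove [zgdt,mrgz] add [oxnmq,hokkt,xhc] -> 7 lines: zqm oxnmq hokkt xhc drk wtiy dsmz
Hunk 2: at line 3 remove [xhc,drk,wtiy] add [zqztv,cvt,zzx] -> 7 lines: zqm oxnmq hokkt zqztv cvt zzx dsmz
Hunk 3: at line 1 remove [oxnmq] add [ovo,qbwe,hoxc] -> 9 lines: zqm ovo qbwe hoxc hokkt zqztv cvt zzx dsmz
Final line count: 9

Answer: 9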